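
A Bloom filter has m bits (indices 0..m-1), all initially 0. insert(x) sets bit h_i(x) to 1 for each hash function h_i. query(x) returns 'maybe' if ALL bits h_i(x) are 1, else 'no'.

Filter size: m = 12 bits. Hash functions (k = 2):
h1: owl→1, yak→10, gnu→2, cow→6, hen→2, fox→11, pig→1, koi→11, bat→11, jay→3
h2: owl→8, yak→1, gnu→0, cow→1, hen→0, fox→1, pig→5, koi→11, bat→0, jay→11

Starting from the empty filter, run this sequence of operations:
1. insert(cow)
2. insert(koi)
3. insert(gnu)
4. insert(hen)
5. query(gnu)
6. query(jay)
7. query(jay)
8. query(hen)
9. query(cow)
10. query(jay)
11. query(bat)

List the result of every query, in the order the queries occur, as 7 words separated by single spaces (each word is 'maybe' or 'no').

Answer: maybe no no maybe maybe no maybe

Derivation:
Start: bits=000000000000
Op 1: insert cow -> sets bits 1 6 -> bits=010000100000
Op 2: insert koi -> sets bits 11 -> bits=010000100001
Op 3: insert gnu -> sets bits 0 2 -> bits=111000100001
Op 4: insert hen -> sets bits 0 2 -> bits=111000100001
Op 5: query gnu -> checks bit0=1, bit2=1 (all 1) -> maybe
Op 6: query jay -> checks bit3=0, bit11=1 (has a 0) -> no
Op 7: query jay -> checks bit3=0, bit11=1 (has a 0) -> no
Op 8: query hen -> checks bit0=1, bit2=1 (all 1) -> maybe
Op 9: query cow -> checks bit1=1, bit6=1 (all 1) -> maybe
Op 10: query jay -> checks bit3=0, bit11=1 (has a 0) -> no
Op 11: query bat -> checks bit0=1, bit11=1 (all 1) -> maybe
Query results in order: maybe no no maybe maybe no maybe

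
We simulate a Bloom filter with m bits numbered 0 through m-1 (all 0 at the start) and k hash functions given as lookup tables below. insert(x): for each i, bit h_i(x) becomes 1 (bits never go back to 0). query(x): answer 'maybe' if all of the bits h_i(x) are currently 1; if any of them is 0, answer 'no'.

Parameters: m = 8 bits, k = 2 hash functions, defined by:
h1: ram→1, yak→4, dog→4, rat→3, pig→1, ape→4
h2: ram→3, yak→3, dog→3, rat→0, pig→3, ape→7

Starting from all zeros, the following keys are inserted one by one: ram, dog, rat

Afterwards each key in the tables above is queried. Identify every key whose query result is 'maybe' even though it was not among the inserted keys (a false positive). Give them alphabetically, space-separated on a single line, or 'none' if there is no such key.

Start: bits=00000000
After insert 'ram': sets bits 1 3 -> bits=01010000
After insert 'dog': sets bits 3 4 -> bits=01011000
After insert 'rat': sets bits 0 3 -> bits=11011000
Not inserted: ape pig yak — query each against bits=11011000:
query ape: checks bit4=1, bit7=0 (has a 0) -> no => not a false positive
query pig: checks bit1=1, bit3=1 (all 1) -> maybe => FALSE POSITIVE
query yak: checks bit3=1, bit4=1 (all 1) -> maybe => FALSE POSITIVE
False positives (alphabetical): pig yak

Answer: pig yak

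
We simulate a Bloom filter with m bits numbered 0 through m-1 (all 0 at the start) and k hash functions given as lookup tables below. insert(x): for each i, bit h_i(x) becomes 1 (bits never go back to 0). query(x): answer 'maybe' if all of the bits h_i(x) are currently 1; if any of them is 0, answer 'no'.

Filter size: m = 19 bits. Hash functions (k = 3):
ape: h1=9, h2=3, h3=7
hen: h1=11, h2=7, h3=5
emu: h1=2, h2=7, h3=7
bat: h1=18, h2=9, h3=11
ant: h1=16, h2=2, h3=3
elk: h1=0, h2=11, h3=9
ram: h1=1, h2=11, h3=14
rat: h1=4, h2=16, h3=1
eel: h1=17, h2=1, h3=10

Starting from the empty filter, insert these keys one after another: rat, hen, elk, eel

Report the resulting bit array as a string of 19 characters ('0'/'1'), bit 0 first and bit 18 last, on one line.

Start: bits=0000000000000000000
After insert 'rat': sets bits 1 4 16 -> bits=0100100000000000100
After insert 'hen': sets bits 5 7 11 -> bits=0100110100010000100
After insert 'elk': sets bits 0 9 11 -> bits=1100110101010000100
After insert 'eel': sets bits 1 10 17 -> bits=1100110101110000110

Answer: 1100110101110000110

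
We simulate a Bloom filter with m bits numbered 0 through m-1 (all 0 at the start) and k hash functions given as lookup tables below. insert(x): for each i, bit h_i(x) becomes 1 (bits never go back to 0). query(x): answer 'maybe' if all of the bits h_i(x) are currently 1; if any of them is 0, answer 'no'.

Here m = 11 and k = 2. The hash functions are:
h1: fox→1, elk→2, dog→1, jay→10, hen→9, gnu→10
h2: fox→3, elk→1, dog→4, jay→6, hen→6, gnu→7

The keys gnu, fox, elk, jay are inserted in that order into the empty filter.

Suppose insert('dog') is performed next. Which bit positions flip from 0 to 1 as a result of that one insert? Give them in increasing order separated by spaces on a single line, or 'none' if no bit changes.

Answer: 4

Derivation:
Start: bits=00000000000
After insert 'gnu': sets bits 7 10 -> bits=00000001001
After insert 'fox': sets bits 1 3 -> bits=01010001001
After insert 'elk': sets bits 1 2 -> bits=01110001001
After insert 'jay': sets bits 6 10 -> bits=01110011001
insert 'dog' would touch bits 1 4; currently bit1=1, bit4=0
Bits that are 0 among those (would change 0->1): 4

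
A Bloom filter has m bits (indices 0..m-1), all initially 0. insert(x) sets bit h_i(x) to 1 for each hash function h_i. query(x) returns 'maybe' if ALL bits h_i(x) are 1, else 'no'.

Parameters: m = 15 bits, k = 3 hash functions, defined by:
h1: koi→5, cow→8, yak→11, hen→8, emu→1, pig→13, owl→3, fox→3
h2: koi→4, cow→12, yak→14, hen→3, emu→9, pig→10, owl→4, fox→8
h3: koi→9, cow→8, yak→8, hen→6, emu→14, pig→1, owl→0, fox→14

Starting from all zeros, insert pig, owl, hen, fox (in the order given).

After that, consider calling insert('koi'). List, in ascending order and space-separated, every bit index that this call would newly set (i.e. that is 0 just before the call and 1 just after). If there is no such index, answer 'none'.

Answer: 5 9

Derivation:
Start: bits=000000000000000
After insert 'pig': sets bits 1 10 13 -> bits=010000000010010
After insert 'owl': sets bits 0 3 4 -> bits=110110000010010
After insert 'hen': sets bits 3 6 8 -> bits=110110101010010
After insert 'fox': sets bits 3 8 14 -> bits=110110101010011
insert 'koi' would touch bits 4 5 9; currently bit4=1, bit5=0, bit9=0
Bits that are 0 among those (would change 0->1): 5 9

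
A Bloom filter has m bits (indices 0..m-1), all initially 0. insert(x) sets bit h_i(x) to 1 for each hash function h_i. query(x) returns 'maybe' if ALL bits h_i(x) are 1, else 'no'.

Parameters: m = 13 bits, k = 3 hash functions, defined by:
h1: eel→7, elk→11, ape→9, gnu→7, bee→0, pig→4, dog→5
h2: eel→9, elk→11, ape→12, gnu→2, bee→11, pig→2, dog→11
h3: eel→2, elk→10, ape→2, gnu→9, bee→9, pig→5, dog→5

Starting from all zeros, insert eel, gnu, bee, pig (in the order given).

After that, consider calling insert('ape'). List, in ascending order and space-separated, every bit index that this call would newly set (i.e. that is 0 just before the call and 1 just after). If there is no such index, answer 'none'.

Answer: 12

Derivation:
Start: bits=0000000000000
After insert 'eel': sets bits 2 7 9 -> bits=0010000101000
After insert 'gnu': sets bits 2 7 9 -> bits=0010000101000
After insert 'bee': sets bits 0 9 11 -> bits=1010000101010
After insert 'pig': sets bits 2 4 5 -> bits=1010110101010
insert 'ape' would touch bits 2 9 12; currently bit2=1, bit9=1, bit12=0
Bits that are 0 among those (would change 0->1): 12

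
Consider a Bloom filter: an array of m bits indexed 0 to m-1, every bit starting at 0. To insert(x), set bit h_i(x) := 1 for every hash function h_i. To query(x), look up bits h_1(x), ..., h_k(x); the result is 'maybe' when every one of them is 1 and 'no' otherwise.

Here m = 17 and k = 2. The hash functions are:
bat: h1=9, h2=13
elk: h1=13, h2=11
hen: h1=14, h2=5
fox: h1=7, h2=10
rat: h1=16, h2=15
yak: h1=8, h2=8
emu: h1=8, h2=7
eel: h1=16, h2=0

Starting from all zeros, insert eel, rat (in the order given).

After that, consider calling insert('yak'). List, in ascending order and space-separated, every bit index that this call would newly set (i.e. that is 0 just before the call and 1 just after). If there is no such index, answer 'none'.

Start: bits=00000000000000000
After insert 'eel': sets bits 0 16 -> bits=10000000000000001
After insert 'rat': sets bits 15 16 -> bits=10000000000000011
insert 'yak' would touch bits 8; currently bit8=0
Bits that are 0 among those (would change 0->1): 8

Answer: 8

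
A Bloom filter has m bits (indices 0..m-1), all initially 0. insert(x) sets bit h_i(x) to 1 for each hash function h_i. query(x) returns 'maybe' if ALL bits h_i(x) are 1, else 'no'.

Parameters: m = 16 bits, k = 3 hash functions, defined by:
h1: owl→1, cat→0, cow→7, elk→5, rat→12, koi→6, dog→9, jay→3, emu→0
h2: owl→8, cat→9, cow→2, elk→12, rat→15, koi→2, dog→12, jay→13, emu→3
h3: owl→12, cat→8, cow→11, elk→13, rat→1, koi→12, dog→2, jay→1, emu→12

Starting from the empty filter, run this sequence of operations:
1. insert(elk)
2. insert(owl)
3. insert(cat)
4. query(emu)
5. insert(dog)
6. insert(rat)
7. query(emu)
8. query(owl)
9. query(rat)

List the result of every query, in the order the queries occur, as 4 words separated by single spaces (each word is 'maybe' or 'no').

Answer: no no maybe maybe

Derivation:
Start: bits=0000000000000000
Op 1: insert elk -> sets bits 5 12 13 -> bits=0000010000001100
Op 2: insert owl -> sets bits 1 8 12 -> bits=0100010010001100
Op 3: insert cat -> sets bits 0 8 9 -> bits=1100010011001100
Op 4: query emu -> checks bit0=1, bit3=0, bit12=1 (has a 0) -> no
Op 5: insert dog -> sets bits 2 9 12 -> bits=1110010011001100
Op 6: insert rat -> sets bits 1 12 15 -> bits=1110010011001101
Op 7: query emu -> checks bit0=1, bit3=0, bit12=1 (has a 0) -> no
Op 8: query owl -> checks bit1=1, bit8=1, bit12=1 (all 1) -> maybe
Op 9: query rat -> checks bit1=1, bit12=1, bit15=1 (all 1) -> maybe
Query results in order: no no maybe maybe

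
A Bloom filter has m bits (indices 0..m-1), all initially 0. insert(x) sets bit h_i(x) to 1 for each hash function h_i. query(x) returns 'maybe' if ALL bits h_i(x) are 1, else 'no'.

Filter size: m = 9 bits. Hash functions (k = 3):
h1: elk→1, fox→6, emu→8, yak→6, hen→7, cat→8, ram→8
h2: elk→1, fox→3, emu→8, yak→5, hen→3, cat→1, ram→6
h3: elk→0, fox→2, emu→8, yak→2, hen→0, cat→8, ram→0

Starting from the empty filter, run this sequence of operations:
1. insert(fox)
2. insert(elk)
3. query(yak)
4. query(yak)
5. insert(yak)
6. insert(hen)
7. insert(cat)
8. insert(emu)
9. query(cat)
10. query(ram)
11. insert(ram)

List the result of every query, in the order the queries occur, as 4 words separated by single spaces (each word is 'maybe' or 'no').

Start: bits=000000000
Op 1: insert fox -> sets bits 2 3 6 -> bits=001100100
Op 2: insert elk -> sets bits 0 1 -> bits=111100100
Op 3: query yak -> checks bit2=1, bit5=0, bit6=1 (has a 0) -> no
Op 4: query yak -> checks bit2=1, bit5=0, bit6=1 (has a 0) -> no
Op 5: insert yak -> sets bits 2 5 6 -> bits=111101100
Op 6: insert hen -> sets bits 0 3 7 -> bits=111101110
Op 7: insert cat -> sets bits 1 8 -> bits=111101111
Op 8: insert emu -> sets bits 8 -> bits=111101111
Op 9: query cat -> checks bit1=1, bit8=1 (all 1) -> maybe
Op 10: query ram -> checks bit0=1, bit6=1, bit8=1 (all 1) -> maybe
Op 11: insert ram -> sets bits 0 6 8 -> bits=111101111
Query results in order: no no maybe maybe

Answer: no no maybe maybe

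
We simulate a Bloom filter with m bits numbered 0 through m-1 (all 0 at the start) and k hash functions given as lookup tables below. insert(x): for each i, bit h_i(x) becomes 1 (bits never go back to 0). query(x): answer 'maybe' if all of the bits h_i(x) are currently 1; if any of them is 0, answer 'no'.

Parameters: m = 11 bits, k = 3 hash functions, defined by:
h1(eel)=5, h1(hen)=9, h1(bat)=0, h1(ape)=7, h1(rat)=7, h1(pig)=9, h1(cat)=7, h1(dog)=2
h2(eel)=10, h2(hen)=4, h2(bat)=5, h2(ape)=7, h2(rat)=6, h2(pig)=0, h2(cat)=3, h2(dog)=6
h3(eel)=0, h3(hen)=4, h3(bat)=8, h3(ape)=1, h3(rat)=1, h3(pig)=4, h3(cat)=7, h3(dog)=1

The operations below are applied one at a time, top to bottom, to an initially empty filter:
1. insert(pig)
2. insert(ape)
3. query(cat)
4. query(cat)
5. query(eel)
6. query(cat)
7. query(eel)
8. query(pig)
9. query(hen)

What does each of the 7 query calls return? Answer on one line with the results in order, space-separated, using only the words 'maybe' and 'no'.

Answer: no no no no no maybe maybe

Derivation:
Start: bits=00000000000
Op 1: insert pig -> sets bits 0 4 9 -> bits=10001000010
Op 2: insert ape -> sets bits 1 7 -> bits=11001001010
Op 3: query cat -> checks bit3=0, bit7=1 (has a 0) -> no
Op 4: query cat -> checks bit3=0, bit7=1 (has a 0) -> no
Op 5: query eel -> checks bit0=1, bit5=0, bit10=0 (has a 0) -> no
Op 6: query cat -> checks bit3=0, bit7=1 (has a 0) -> no
Op 7: query eel -> checks bit0=1, bit5=0, bit10=0 (has a 0) -> no
Op 8: query pig -> checks bit0=1, bit4=1, bit9=1 (all 1) -> maybe
Op 9: query hen -> checks bit4=1, bit9=1 (all 1) -> maybe
Query results in order: no no no no no maybe maybe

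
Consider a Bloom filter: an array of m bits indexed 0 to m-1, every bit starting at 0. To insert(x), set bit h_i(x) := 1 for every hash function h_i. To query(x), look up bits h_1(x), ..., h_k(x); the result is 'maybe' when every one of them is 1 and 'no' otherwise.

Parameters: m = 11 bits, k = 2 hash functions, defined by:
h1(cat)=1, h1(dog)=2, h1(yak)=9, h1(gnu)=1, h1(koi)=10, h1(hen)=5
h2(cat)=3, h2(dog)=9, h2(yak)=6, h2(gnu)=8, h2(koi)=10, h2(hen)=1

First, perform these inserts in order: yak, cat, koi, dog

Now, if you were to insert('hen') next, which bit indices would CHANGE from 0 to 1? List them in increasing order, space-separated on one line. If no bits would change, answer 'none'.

Answer: 5

Derivation:
Start: bits=00000000000
After insert 'yak': sets bits 6 9 -> bits=00000010010
After insert 'cat': sets bits 1 3 -> bits=01010010010
After insert 'koi': sets bits 10 -> bits=01010010011
After insert 'dog': sets bits 2 9 -> bits=01110010011
insert 'hen' would touch bits 1 5; currently bit1=1, bit5=0
Bits that are 0 among those (would change 0->1): 5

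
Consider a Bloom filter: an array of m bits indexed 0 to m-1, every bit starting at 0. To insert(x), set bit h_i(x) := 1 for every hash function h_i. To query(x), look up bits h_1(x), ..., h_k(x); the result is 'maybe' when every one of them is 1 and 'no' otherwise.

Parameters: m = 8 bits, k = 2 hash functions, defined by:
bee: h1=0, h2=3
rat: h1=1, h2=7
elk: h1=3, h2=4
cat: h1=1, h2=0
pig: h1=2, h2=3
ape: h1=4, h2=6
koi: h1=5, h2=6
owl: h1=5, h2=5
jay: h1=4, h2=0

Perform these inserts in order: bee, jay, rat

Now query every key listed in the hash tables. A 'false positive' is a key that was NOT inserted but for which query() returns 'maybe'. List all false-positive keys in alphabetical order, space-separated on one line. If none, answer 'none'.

Start: bits=00000000
After insert 'bee': sets bits 0 3 -> bits=10010000
After insert 'jay': sets bits 0 4 -> bits=10011000
After insert 'rat': sets bits 1 7 -> bits=11011001
Not inserted: ape cat elk koi owl pig — query each against bits=11011001:
query ape: checks bit4=1, bit6=0 (has a 0) -> no => not a false positive
query cat: checks bit0=1, bit1=1 (all 1) -> maybe => FALSE POSITIVE
query elk: checks bit3=1, bit4=1 (all 1) -> maybe => FALSE POSITIVE
query koi: checks bit5=0, bit6=0 (has a 0) -> no => not a false positive
query owl: checks bit5=0 (has a 0) -> no => not a false positive
query pig: checks bit2=0, bit3=1 (has a 0) -> no => not a false positive
False positives (alphabetical): cat elk

Answer: cat elk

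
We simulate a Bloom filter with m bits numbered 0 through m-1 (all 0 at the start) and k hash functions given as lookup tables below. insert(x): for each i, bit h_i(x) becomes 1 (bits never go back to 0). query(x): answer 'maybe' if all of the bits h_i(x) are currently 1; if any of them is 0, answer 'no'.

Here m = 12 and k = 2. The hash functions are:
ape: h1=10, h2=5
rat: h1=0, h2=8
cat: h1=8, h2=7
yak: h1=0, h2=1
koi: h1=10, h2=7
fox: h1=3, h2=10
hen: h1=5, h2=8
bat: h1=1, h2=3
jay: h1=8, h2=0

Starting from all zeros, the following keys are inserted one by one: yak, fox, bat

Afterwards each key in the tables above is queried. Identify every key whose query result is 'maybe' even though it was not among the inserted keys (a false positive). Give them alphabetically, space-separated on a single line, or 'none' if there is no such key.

Start: bits=000000000000
After insert 'yak': sets bits 0 1 -> bits=110000000000
After insert 'fox': sets bits 3 10 -> bits=110100000010
After insert 'bat': sets bits 1 3 -> bits=110100000010
Not inserted: ape cat hen jay koi rat — query each against bits=110100000010:
query ape: checks bit5=0, bit10=1 (has a 0) -> no => not a false positive
query cat: checks bit7=0, bit8=0 (has a 0) -> no => not a false positive
query hen: checks bit5=0, bit8=0 (has a 0) -> no => not a false positive
query jay: checks bit0=1, bit8=0 (has a 0) -> no => not a false positive
query koi: checks bit7=0, bit10=1 (has a 0) -> no => not a false positive
query rat: checks bit0=1, bit8=0 (has a 0) -> no => not a false positive
False positives (alphabetical): none

Answer: none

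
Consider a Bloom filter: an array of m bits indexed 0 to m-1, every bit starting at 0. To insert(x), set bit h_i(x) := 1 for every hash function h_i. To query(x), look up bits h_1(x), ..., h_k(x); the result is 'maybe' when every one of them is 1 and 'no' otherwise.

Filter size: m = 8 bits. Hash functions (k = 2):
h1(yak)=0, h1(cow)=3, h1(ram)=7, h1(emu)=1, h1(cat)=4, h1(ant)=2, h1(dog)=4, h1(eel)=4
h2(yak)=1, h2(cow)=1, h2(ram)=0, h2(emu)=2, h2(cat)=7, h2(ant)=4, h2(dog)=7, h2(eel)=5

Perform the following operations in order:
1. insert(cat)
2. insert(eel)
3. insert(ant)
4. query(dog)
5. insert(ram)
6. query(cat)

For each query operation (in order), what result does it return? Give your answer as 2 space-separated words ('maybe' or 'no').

Start: bits=00000000
Op 1: insert cat -> sets bits 4 7 -> bits=00001001
Op 2: insert eel -> sets bits 4 5 -> bits=00001101
Op 3: insert ant -> sets bits 2 4 -> bits=00101101
Op 4: query dog -> checks bit4=1, bit7=1 (all 1) -> maybe
Op 5: insert ram -> sets bits 0 7 -> bits=10101101
Op 6: query cat -> checks bit4=1, bit7=1 (all 1) -> maybe
Query results in order: maybe maybe

Answer: maybe maybe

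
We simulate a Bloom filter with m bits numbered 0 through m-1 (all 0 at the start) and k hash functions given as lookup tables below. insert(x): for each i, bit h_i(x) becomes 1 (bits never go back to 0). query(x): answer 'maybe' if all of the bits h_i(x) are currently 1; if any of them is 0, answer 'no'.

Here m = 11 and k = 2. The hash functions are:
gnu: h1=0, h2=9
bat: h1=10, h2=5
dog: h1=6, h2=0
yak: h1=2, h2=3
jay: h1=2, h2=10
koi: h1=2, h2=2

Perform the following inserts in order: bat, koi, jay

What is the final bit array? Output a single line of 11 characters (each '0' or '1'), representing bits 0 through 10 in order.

Answer: 00100100001

Derivation:
Start: bits=00000000000
After insert 'bat': sets bits 5 10 -> bits=00000100001
After insert 'koi': sets bits 2 -> bits=00100100001
After insert 'jay': sets bits 2 10 -> bits=00100100001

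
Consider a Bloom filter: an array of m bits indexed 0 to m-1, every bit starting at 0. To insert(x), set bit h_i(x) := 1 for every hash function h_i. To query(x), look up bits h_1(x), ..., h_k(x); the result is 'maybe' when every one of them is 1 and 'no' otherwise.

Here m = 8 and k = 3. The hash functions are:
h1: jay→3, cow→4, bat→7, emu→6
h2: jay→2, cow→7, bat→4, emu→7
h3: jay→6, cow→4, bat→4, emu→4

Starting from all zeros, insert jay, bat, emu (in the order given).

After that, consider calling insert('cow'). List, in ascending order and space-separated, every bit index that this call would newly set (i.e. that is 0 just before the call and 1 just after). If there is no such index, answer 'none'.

Start: bits=00000000
After insert 'jay': sets bits 2 3 6 -> bits=00110010
After insert 'bat': sets bits 4 7 -> bits=00111011
After insert 'emu': sets bits 4 6 7 -> bits=00111011
insert 'cow' would touch bits 4 7; currently bit4=1, bit7=1
Bits that are 0 among those (would change 0->1): none

Answer: none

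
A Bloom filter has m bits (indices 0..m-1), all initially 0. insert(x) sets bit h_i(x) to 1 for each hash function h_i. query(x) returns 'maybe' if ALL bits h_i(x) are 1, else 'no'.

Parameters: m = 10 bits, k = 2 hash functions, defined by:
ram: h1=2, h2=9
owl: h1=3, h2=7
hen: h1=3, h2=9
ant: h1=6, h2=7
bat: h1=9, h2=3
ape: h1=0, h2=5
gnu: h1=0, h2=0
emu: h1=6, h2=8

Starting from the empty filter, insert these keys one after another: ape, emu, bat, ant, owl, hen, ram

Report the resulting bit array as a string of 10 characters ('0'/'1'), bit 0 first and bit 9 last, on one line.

Answer: 1011011111

Derivation:
Start: bits=0000000000
After insert 'ape': sets bits 0 5 -> bits=1000010000
After insert 'emu': sets bits 6 8 -> bits=1000011010
After insert 'bat': sets bits 3 9 -> bits=1001011011
After insert 'ant': sets bits 6 7 -> bits=1001011111
After insert 'owl': sets bits 3 7 -> bits=1001011111
After insert 'hen': sets bits 3 9 -> bits=1001011111
After insert 'ram': sets bits 2 9 -> bits=1011011111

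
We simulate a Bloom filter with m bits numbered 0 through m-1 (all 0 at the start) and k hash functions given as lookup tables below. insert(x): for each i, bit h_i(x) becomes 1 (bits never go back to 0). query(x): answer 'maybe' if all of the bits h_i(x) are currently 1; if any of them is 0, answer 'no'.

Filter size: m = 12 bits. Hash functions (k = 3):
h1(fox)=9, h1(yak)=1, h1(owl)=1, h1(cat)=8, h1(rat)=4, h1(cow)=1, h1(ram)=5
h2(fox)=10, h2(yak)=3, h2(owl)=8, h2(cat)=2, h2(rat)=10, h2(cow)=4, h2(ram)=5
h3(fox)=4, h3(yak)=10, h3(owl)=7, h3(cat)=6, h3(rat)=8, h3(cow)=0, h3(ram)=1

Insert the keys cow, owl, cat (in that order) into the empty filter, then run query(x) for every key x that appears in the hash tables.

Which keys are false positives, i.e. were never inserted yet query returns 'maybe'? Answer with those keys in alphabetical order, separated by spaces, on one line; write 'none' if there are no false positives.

Answer: none

Derivation:
Start: bits=000000000000
After insert 'cow': sets bits 0 1 4 -> bits=110010000000
After insert 'owl': sets bits 1 7 8 -> bits=110010011000
After insert 'cat': sets bits 2 6 8 -> bits=111010111000
Not inserted: fox ram rat yak — query each against bits=111010111000:
query fox: checks bit4=1, bit9=0, bit10=0 (has a 0) -> no => not a false positive
query ram: checks bit1=1, bit5=0 (has a 0) -> no => not a false positive
query rat: checks bit4=1, bit8=1, bit10=0 (has a 0) -> no => not a false positive
query yak: checks bit1=1, bit3=0, bit10=0 (has a 0) -> no => not a false positive
False positives (alphabetical): none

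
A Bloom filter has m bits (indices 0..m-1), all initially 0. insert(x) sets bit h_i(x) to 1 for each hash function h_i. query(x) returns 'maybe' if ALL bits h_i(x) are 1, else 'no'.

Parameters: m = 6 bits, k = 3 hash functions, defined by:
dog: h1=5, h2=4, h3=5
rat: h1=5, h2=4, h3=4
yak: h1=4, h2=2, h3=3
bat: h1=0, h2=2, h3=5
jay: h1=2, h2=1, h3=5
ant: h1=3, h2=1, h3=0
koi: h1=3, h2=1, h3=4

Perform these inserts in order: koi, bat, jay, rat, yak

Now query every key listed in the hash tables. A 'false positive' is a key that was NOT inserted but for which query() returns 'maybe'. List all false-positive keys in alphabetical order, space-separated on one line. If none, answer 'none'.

Start: bits=000000
After insert 'koi': sets bits 1 3 4 -> bits=010110
After insert 'bat': sets bits 0 2 5 -> bits=111111
After insert 'jay': sets bits 1 2 5 -> bits=111111
After insert 'rat': sets bits 4 5 -> bits=111111
After insert 'yak': sets bits 2 3 4 -> bits=111111
Not inserted: ant dog — query each against bits=111111:
query ant: checks bit0=1, bit1=1, bit3=1 (all 1) -> maybe => FALSE POSITIVE
query dog: checks bit4=1, bit5=1 (all 1) -> maybe => FALSE POSITIVE
False positives (alphabetical): ant dog

Answer: ant dog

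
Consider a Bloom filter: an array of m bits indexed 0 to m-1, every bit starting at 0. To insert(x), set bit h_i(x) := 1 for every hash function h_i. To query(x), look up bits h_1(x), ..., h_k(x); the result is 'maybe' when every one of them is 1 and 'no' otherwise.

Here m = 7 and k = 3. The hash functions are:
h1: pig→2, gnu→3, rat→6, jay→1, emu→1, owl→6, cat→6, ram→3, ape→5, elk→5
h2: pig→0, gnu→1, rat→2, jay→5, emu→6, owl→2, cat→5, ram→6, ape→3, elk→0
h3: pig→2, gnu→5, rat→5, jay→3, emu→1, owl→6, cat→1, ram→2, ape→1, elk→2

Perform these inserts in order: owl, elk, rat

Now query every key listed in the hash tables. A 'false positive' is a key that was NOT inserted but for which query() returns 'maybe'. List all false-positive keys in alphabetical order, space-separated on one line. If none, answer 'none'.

Answer: pig

Derivation:
Start: bits=0000000
After insert 'owl': sets bits 2 6 -> bits=0010001
After insert 'elk': sets bits 0 2 5 -> bits=1010011
After insert 'rat': sets bits 2 5 6 -> bits=1010011
Not inserted: ape cat emu gnu jay pig ram — query each against bits=1010011:
query ape: checks bit1=0, bit3=0, bit5=1 (has a 0) -> no => not a false positive
query cat: checks bit1=0, bit5=1, bit6=1 (has a 0) -> no => not a false positive
query emu: checks bit1=0, bit6=1 (has a 0) -> no => not a false positive
query gnu: checks bit1=0, bit3=0, bit5=1 (has a 0) -> no => not a false positive
query jay: checks bit1=0, bit3=0, bit5=1 (has a 0) -> no => not a false positive
query pig: checks bit0=1, bit2=1 (all 1) -> maybe => FALSE POSITIVE
query ram: checks bit2=1, bit3=0, bit6=1 (has a 0) -> no => not a false positive
False positives (alphabetical): pig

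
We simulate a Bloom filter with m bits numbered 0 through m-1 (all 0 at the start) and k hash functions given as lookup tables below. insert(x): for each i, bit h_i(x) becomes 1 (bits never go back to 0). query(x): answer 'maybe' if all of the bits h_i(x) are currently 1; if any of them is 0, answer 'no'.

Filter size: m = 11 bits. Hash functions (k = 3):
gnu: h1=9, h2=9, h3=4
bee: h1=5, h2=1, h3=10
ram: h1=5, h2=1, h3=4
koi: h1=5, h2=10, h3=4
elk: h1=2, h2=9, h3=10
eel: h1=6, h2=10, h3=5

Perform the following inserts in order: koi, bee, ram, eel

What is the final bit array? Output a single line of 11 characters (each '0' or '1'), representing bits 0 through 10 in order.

Start: bits=00000000000
After insert 'koi': sets bits 4 5 10 -> bits=00001100001
After insert 'bee': sets bits 1 5 10 -> bits=01001100001
After insert 'ram': sets bits 1 4 5 -> bits=01001100001
After insert 'eel': sets bits 5 6 10 -> bits=01001110001

Answer: 01001110001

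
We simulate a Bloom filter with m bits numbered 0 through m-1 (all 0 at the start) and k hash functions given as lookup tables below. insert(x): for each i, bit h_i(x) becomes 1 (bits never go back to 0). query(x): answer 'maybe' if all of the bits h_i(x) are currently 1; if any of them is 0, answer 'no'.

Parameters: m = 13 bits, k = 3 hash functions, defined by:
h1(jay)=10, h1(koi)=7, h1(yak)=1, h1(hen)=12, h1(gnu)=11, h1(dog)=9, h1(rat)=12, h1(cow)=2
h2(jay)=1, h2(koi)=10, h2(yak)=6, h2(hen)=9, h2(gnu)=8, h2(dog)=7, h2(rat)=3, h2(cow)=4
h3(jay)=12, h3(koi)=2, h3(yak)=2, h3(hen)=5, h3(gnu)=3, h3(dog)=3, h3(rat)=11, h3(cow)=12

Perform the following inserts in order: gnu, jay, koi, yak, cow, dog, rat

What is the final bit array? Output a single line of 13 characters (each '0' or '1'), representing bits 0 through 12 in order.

Start: bits=0000000000000
After insert 'gnu': sets bits 3 8 11 -> bits=0001000010010
After insert 'jay': sets bits 1 10 12 -> bits=0101000010111
After insert 'koi': sets bits 2 7 10 -> bits=0111000110111
After insert 'yak': sets bits 1 2 6 -> bits=0111001110111
After insert 'cow': sets bits 2 4 12 -> bits=0111101110111
After insert 'dog': sets bits 3 7 9 -> bits=0111101111111
After insert 'rat': sets bits 3 11 12 -> bits=0111101111111

Answer: 0111101111111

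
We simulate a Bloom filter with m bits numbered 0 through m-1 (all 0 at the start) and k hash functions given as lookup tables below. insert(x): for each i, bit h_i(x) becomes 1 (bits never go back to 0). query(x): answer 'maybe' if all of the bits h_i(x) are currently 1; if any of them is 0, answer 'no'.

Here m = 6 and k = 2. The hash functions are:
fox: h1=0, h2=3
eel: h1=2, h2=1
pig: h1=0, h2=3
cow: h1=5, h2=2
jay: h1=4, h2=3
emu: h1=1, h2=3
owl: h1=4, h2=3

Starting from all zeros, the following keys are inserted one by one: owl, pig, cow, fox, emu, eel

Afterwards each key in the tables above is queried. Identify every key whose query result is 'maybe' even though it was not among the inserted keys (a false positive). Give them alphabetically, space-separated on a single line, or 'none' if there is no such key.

Answer: jay

Derivation:
Start: bits=000000
After insert 'owl': sets bits 3 4 -> bits=000110
After insert 'pig': sets bits 0 3 -> bits=100110
After insert 'cow': sets bits 2 5 -> bits=101111
After insert 'fox': sets bits 0 3 -> bits=101111
After insert 'emu': sets bits 1 3 -> bits=111111
After insert 'eel': sets bits 1 2 -> bits=111111
Not inserted: jay — query each against bits=111111:
query jay: checks bit3=1, bit4=1 (all 1) -> maybe => FALSE POSITIVE
False positives (alphabetical): jay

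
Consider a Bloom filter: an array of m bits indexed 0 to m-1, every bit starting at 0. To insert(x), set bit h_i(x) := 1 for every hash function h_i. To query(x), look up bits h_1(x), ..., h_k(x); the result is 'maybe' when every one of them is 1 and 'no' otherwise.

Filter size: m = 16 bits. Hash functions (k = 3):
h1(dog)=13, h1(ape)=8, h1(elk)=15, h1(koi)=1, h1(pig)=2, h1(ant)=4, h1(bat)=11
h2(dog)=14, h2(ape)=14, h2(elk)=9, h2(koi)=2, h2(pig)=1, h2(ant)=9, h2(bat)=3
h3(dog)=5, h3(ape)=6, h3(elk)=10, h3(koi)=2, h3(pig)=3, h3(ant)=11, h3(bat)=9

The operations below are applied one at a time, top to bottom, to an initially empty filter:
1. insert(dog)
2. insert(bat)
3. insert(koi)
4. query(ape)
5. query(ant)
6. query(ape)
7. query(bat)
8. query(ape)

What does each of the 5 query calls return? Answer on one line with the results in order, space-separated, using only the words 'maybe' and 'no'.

Start: bits=0000000000000000
Op 1: insert dog -> sets bits 5 13 14 -> bits=0000010000000110
Op 2: insert bat -> sets bits 3 9 11 -> bits=0001010001010110
Op 3: insert koi -> sets bits 1 2 -> bits=0111010001010110
Op 4: query ape -> checks bit6=0, bit8=0, bit14=1 (has a 0) -> no
Op 5: query ant -> checks bit4=0, bit9=1, bit11=1 (has a 0) -> no
Op 6: query ape -> checks bit6=0, bit8=0, bit14=1 (has a 0) -> no
Op 7: query bat -> checks bit3=1, bit9=1, bit11=1 (all 1) -> maybe
Op 8: query ape -> checks bit6=0, bit8=0, bit14=1 (has a 0) -> no
Query results in order: no no no maybe no

Answer: no no no maybe no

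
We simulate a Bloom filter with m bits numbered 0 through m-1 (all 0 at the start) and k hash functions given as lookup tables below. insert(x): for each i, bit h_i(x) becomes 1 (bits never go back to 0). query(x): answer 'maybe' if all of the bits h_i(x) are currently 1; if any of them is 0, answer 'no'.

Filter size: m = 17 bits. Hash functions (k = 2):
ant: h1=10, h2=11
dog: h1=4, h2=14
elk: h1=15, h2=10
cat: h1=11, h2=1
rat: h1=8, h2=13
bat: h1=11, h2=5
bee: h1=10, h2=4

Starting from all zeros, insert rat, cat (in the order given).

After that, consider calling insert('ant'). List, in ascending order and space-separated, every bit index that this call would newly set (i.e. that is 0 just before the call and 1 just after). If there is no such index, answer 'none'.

Start: bits=00000000000000000
After insert 'rat': sets bits 8 13 -> bits=00000000100001000
After insert 'cat': sets bits 1 11 -> bits=01000000100101000
insert 'ant' would touch bits 10 11; currently bit10=0, bit11=1
Bits that are 0 among those (would change 0->1): 10

Answer: 10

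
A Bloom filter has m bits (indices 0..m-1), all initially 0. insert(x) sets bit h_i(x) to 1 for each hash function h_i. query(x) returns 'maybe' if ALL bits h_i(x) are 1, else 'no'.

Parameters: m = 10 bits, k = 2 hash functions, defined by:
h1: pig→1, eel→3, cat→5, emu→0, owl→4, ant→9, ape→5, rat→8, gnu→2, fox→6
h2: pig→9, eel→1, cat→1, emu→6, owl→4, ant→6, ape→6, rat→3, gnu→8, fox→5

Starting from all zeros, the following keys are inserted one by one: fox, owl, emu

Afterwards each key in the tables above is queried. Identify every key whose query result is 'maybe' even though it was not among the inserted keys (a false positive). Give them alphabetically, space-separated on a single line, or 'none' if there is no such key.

Answer: ape

Derivation:
Start: bits=0000000000
After insert 'fox': sets bits 5 6 -> bits=0000011000
After insert 'owl': sets bits 4 -> bits=0000111000
After insert 'emu': sets bits 0 6 -> bits=1000111000
Not inserted: ant ape cat eel gnu pig rat — query each against bits=1000111000:
query ant: checks bit6=1, bit9=0 (has a 0) -> no => not a false positive
query ape: checks bit5=1, bit6=1 (all 1) -> maybe => FALSE POSITIVE
query cat: checks bit1=0, bit5=1 (has a 0) -> no => not a false positive
query eel: checks bit1=0, bit3=0 (has a 0) -> no => not a false positive
query gnu: checks bit2=0, bit8=0 (has a 0) -> no => not a false positive
query pig: checks bit1=0, bit9=0 (has a 0) -> no => not a false positive
query rat: checks bit3=0, bit8=0 (has a 0) -> no => not a false positive
False positives (alphabetical): ape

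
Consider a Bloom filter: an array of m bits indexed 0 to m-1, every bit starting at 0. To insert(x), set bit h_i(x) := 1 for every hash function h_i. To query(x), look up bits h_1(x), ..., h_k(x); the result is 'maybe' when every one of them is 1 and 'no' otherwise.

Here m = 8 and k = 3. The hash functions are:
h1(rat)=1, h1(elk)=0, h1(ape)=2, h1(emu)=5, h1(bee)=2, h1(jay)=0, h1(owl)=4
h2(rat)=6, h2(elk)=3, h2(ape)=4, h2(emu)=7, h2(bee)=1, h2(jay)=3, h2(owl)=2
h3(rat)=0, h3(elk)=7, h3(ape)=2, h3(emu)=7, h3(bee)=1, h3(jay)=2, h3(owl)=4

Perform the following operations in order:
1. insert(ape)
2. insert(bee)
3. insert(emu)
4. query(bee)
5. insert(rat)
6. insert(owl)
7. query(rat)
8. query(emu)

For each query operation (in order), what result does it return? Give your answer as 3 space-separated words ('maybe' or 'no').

Answer: maybe maybe maybe

Derivation:
Start: bits=00000000
Op 1: insert ape -> sets bits 2 4 -> bits=00101000
Op 2: insert bee -> sets bits 1 2 -> bits=01101000
Op 3: insert emu -> sets bits 5 7 -> bits=01101101
Op 4: query bee -> checks bit1=1, bit2=1 (all 1) -> maybe
Op 5: insert rat -> sets bits 0 1 6 -> bits=11101111
Op 6: insert owl -> sets bits 2 4 -> bits=11101111
Op 7: query rat -> checks bit0=1, bit1=1, bit6=1 (all 1) -> maybe
Op 8: query emu -> checks bit5=1, bit7=1 (all 1) -> maybe
Query results in order: maybe maybe maybe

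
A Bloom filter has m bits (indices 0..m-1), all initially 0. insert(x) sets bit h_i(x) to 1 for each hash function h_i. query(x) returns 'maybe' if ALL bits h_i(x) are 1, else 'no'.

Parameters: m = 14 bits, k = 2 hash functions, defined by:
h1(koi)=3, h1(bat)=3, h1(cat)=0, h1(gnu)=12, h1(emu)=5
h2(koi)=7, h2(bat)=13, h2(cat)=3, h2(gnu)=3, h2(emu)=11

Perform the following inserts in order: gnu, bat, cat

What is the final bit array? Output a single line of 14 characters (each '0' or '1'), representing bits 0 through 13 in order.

Start: bits=00000000000000
After insert 'gnu': sets bits 3 12 -> bits=00010000000010
After insert 'bat': sets bits 3 13 -> bits=00010000000011
After insert 'cat': sets bits 0 3 -> bits=10010000000011

Answer: 10010000000011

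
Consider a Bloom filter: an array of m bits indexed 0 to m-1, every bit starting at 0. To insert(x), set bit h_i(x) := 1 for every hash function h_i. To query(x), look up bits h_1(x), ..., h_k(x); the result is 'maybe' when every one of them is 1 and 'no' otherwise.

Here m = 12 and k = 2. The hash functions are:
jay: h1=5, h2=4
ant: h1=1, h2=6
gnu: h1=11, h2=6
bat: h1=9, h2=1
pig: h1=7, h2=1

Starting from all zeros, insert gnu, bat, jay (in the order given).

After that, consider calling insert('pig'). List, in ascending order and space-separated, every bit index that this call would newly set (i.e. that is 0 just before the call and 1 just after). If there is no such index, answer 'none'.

Answer: 7

Derivation:
Start: bits=000000000000
After insert 'gnu': sets bits 6 11 -> bits=000000100001
After insert 'bat': sets bits 1 9 -> bits=010000100101
After insert 'jay': sets bits 4 5 -> bits=010011100101
insert 'pig' would touch bits 1 7; currently bit1=1, bit7=0
Bits that are 0 among those (would change 0->1): 7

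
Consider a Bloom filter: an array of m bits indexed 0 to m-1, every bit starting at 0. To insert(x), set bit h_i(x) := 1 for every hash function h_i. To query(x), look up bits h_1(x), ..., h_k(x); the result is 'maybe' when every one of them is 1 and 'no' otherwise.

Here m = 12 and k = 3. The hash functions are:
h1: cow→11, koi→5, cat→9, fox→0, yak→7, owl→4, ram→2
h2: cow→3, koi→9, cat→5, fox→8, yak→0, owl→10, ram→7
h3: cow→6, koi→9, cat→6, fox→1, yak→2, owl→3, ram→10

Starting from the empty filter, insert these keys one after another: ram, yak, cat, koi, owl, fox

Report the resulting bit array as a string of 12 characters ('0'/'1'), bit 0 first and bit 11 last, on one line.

Answer: 111111111110

Derivation:
Start: bits=000000000000
After insert 'ram': sets bits 2 7 10 -> bits=001000010010
After insert 'yak': sets bits 0 2 7 -> bits=101000010010
After insert 'cat': sets bits 5 6 9 -> bits=101001110110
After insert 'koi': sets bits 5 9 -> bits=101001110110
After insert 'owl': sets bits 3 4 10 -> bits=101111110110
After insert 'fox': sets bits 0 1 8 -> bits=111111111110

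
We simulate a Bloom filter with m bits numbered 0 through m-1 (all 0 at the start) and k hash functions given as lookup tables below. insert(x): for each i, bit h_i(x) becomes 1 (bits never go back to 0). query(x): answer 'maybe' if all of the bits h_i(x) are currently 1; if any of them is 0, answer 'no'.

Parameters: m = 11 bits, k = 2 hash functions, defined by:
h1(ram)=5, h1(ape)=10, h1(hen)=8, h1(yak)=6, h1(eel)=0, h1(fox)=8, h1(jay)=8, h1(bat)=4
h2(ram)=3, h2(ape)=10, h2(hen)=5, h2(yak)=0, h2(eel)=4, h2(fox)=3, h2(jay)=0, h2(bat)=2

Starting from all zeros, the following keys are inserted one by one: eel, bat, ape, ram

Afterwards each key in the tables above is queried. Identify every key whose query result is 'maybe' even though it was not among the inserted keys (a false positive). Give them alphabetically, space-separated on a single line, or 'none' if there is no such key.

Start: bits=00000000000
After insert 'eel': sets bits 0 4 -> bits=10001000000
After insert 'bat': sets bits 2 4 -> bits=10101000000
After insert 'ape': sets bits 10 -> bits=10101000001
After insert 'ram': sets bits 3 5 -> bits=10111100001
Not inserted: fox hen jay yak — query each against bits=10111100001:
query fox: checks bit3=1, bit8=0 (has a 0) -> no => not a false positive
query hen: checks bit5=1, bit8=0 (has a 0) -> no => not a false positive
query jay: checks bit0=1, bit8=0 (has a 0) -> no => not a false positive
query yak: checks bit0=1, bit6=0 (has a 0) -> no => not a false positive
False positives (alphabetical): none

Answer: none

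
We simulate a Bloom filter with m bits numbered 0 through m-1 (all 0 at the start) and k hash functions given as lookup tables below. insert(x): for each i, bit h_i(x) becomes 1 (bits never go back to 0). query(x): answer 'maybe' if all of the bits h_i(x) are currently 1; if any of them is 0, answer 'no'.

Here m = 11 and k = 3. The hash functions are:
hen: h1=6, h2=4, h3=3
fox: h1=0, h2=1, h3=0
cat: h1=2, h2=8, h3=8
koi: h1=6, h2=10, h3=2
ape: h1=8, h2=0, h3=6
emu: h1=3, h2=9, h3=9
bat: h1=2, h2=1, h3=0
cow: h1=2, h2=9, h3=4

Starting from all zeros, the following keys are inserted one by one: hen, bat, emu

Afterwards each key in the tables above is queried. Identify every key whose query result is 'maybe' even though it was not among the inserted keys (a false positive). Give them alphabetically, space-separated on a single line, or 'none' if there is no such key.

Answer: cow fox

Derivation:
Start: bits=00000000000
After insert 'hen': sets bits 3 4 6 -> bits=00011010000
After insert 'bat': sets bits 0 1 2 -> bits=11111010000
After insert 'emu': sets bits 3 9 -> bits=11111010010
Not inserted: ape cat cow fox koi — query each against bits=11111010010:
query ape: checks bit0=1, bit6=1, bit8=0 (has a 0) -> no => not a false positive
query cat: checks bit2=1, bit8=0 (has a 0) -> no => not a false positive
query cow: checks bit2=1, bit4=1, bit9=1 (all 1) -> maybe => FALSE POSITIVE
query fox: checks bit0=1, bit1=1 (all 1) -> maybe => FALSE POSITIVE
query koi: checks bit2=1, bit6=1, bit10=0 (has a 0) -> no => not a false positive
False positives (alphabetical): cow fox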